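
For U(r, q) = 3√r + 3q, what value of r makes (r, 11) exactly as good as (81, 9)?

r = 49

U(81, 9) = 54.
Set U(r, 11) = 54 and solve.
With q = 11: 3√r = 54 − 3·11 = 21, so √r = 7 and r = 49.
Check: U(49, 11) = 54.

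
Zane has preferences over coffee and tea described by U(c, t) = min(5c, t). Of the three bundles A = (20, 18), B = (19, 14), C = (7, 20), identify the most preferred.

Bundle C

Evaluate utility at each bundle:
U(A) = 18.
U(B) = 14.
U(C) = 20.
Highest utility is C, so C ≻ A ≻ B.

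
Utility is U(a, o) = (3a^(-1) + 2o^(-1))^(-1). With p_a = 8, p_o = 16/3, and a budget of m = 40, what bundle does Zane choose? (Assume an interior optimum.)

a* = 3, o* = 3

For CES with ρ = -1, MRS = (3/2)·(o/a)^2.
Tangency: set MRS = p_a/p_o = 8/(16/3) = 1.5.
So (o/a)^2 = 1; taking the square root, o/a = 1, i.e. o = a.
Substitute into the budget 8·a + (16/3)·o = 40: (40/3)·a = 40, so a* = 3 and o* = 3.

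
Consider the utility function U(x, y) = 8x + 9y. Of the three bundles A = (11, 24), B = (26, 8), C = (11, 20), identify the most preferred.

Evaluate utility at each bundle:
U(A) = 304.
U(B) = 280.
U(C) = 268.
Highest utility is A, so A ≻ B ≻ C.

Bundle A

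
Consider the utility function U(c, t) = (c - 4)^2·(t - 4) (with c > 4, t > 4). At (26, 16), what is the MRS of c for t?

MRS = 12/11

MU_c = 2·(c−4)·(t−4), MU_t = (c−4)^2.
MRS = (2/1)·(t−4)/(c−4).
At (26, 16): MRS = 12/11.
The indifference curve has slope −12/11 at this bundle.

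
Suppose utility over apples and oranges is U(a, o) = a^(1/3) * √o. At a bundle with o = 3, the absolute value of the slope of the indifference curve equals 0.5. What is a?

a = 4

MU_a = 1/3·a^(-2/3)·√o and MU_o = 0.5·a^(1/3)·o^(-0.5).
MRS = MU_a/MU_o = (2/3)·o/a.
Substitute o = 3: MRS = 2/a. Setting 2/a = 0.5 gives a = 2/0.5 = 4.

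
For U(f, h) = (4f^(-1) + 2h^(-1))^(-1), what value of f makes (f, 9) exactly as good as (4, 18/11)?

f = 2

U depends on (f, h) only through S = 4f^(-1) + 2h^(-1), so equal utility means equal S. At (4, 18/11): S = 20/9.
With h = 9: 2·9^(-1) = 2/9, so 4f^(-1) = 20/9 − 2/9 = 2, i.e. f^(-1) = 0.5.
Hence f = 1/0.5 = 2.
Check: U(2, 9) = 0.45.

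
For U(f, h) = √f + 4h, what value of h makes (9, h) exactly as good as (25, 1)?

U(25, 1) = 9.
Set U(9, h) = 9 and solve.
With f = 9: √9 = 3, so 4h = 9 − 3 = 6 and h = 1.5.
Check: U(9, 1.5) = 9.

h = 1.5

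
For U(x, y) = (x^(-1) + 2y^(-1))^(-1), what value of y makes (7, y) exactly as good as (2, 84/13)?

y = 3

U depends on (x, y) only through S = x^(-1) + 2y^(-1), so equal utility means equal S. At (2, 84/13): S = 17/21.
With x = 7: 7^(-1) = 1/7, so 2y^(-1) = 17/21 − 1/7 = 2/3, i.e. y^(-1) = 1/3.
Hence y = 1/(1/3) = 3.
Check: U(7, 3) = 1.2353.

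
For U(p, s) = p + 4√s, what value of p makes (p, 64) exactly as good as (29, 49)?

p = 25

U(29, 49) = 57.
Set U(p, 64) = 57 and solve.
With s = 64: √64 = 8, so p = 57 − 4·8 = 25.
Check: U(25, 64) = 57.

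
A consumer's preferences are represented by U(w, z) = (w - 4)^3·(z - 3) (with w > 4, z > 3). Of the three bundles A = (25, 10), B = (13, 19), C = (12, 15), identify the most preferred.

Evaluate utility at each bundle:
U(A) = 64827.
U(B) = 11664.
U(C) = 6144.
Highest utility is A, so A ≻ B ≻ C.

Bundle A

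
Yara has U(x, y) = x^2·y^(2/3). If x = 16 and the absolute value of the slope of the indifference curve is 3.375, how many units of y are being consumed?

y = 18

MU_x = 2·x·y^(2/3) and MU_y = 2/3·x^2·y^(-1/3).
MRS = MU_x/MU_y = (3)·y/x.
Substitute x = 16: MRS = y/(16/3). Setting y/(16/3) = 3.375 gives y = 3.375·(16/3) = 18.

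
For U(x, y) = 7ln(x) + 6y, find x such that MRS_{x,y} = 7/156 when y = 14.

MU_x = 7/x, MU_y = 6.
MRS = 7/x ÷ 6.
MRS depends only on x: (7/6)/x = 7/156 ⇒ x = (7/6)/(7/156) = 26.

x = 26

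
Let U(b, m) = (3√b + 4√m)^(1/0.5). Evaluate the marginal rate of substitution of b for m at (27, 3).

For CES with ρ = 0.5, MRS = (3/4)·√(m/b).
At (27, 3): MRS = 0.25.
The indifference curve has slope −0.25 at this bundle.

MRS = 0.25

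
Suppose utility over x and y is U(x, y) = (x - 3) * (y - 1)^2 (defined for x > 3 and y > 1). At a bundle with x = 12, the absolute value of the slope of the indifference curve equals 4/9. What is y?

y = 9

MU_x = (y−1)^2, MU_y = 2·(x−3)·(y−1).
MRS = (1/2)·(y−1)/(x−3).
Substitute x = 12: MRS = (y − 1)/18. Setting this equal to 4/9 gives y − 1 = (4/9)·18 = 8, so y = 9.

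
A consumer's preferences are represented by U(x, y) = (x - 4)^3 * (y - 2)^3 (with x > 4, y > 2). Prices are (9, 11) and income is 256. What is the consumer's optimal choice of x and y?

x* = 15, y* = 11

MU_x = 3·(x−4)^2·(y−2)^3, MU_y = 3·(x−4)^3·(y−2)^2.
MRS = (y−2)/(x−4).
Tangency: set MRS = p_x/p_y = 9/11.
So (y − 2)/(x − 4) = 9/11, i.e. (y − 2) = (9/11)·(x − 4).
Rewrite the budget in excess-of-subsistence terms: 9·(x − 4) + 11·(y − 2) = 256 − 9·4 − 11·2 = 198.
Substituting, 18·(x − 4) = 198, so x − 4 = 11 and x* = 15.
Then y − 2 = (9/11)·11 = 9, so y* = 11.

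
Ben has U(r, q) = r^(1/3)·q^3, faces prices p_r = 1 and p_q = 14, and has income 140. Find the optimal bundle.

r* = 14, q* = 9

MU_r = 1/3·r^(-2/3)·q^3 and MU_q = 3·r^(1/3)·q^2.
MRS = MU_r/MU_q = (1/9)·q/r.
Tangency: set MRS = p_r/p_q = 1/14.
So (1/9)·q/r = 1/14, i.e. q = (9/14)·r.
Substitute into the budget 1·r + 14·q = 140: 10·r = 140, so r* = 14.
Then q* = (9/14)·14 = 9.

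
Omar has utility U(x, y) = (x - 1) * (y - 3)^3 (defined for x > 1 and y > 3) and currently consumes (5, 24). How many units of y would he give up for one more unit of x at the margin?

MRS = 1.75

MU_x = (y−3)^3, MU_y = 3·(x−1)·(y−3)^2.
MRS = (1/3)·(y−3)/(x−1).
At (5, 24): MRS = 1.75.
The indifference curve has slope −1.75 at this bundle.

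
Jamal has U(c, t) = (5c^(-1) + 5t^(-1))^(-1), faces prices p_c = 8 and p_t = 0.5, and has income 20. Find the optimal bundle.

c* = 2, t* = 8

For CES with ρ = -1, MRS = (t/c)^2.
Tangency: set MRS = p_c/p_t = 8/0.5 = 16.
So (t/c)^2 = 16; taking the square root, t/c = 4, i.e. t = 4·c.
Substitute into the budget 8·c + 0.5·t = 20: 10·c = 20, so c* = 2 and t* = 4·2 = 8.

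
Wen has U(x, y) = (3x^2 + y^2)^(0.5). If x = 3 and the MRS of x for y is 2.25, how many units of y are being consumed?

y = 4

For CES with ρ = 2, MRS = (3/1)·(y/x)^(-1).
Setting (3/1)·(y/3)^(-1) = 2.25 gives (y/3)^(-1) = 0.75, so y/3 = 4/3 and y = 4.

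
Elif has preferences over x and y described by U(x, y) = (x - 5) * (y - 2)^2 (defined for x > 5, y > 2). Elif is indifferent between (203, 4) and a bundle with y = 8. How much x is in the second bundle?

x = 27

U(203, 4) = 792.
Set U(x, 8) = 792 and solve.
With y = 8: (8 − 2)^2 = 36, so (x − 5) = 792/36 = 22.
So x = 5 + 22 = 27.
Check: U(27, 8) = 792.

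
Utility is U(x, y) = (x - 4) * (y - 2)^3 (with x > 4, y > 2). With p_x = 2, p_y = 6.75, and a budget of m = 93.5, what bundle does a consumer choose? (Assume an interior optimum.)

x* = 13, y* = 10

MU_x = (y−2)^3, MU_y = 3·(x−4)·(y−2)^2.
MRS = (1/3)·(y−2)/(x−4).
Tangency: set MRS = p_x/p_y = 2/6.75 = 8/27.
So (1/3)·(y − 2)/(x − 4) = 8/27, i.e. (y − 2) = (8/9)·(x − 4).
Rewrite the budget in excess-of-subsistence terms: 2·(x − 4) + 6.75·(y − 2) = 93.5 − 2·4 − 6.75·2 = 72.
Substituting, 8·(x − 4) = 72, so x − 4 = 9 and x* = 13.
Then y − 2 = (8/9)·9 = 8, so y* = 10.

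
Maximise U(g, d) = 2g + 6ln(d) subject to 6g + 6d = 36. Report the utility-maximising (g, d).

MU_g = 2, MU_d = 6/d.
MRS = 2 ÷ (6/d).
Tangency: set MRS = p_g/p_d = 6/6 = 1.
MRS depends only on d: (1/3)·d = 1 ⇒ d* = 1/(1/3) = 3.
From the budget, 6·g = 36 − 6·3 = 18, so g* = 3.

g* = 3, d* = 3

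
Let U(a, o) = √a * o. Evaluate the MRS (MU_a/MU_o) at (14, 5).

MU_a = 0.5·a^(-0.5)·o and MU_o = √a.
MRS = MU_a/MU_o = (0.5)·o/a.
At (14, 5): MRS = 5/28.
That is, one extra unit of a is worth 5/28 units of o at the margin.

MRS = 5/28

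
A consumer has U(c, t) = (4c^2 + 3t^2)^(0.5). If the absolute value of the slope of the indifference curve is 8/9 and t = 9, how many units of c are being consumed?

For CES with ρ = 2, MRS = (4/3)·(t/c)^(-1).
Setting (4/3)·(9/c)^(-1) = 8/9 gives (9/c)^(-1) = 2/3, so 9/c = 1.5 and c = 6.

c = 6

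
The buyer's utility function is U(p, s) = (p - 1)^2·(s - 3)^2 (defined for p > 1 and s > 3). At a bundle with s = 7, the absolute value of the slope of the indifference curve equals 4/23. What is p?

MU_p = 2·(p−1)·(s−3)^2, MU_s = 2·(p−1)^2·(s−3).
MRS = (s−3)/(p−1).
Substitute s = 7: MRS = 4/(p − 1). Setting this equal to 4/23 gives p − 1 = 4/(4/23) = 23, so p = 24.

p = 24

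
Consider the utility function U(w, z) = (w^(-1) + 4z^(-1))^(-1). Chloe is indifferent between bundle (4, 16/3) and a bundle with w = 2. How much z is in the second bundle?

U depends on (w, z) only through S = w^(-1) + 4z^(-1), so equal utility means equal S. At (4, 16/3): S = 1.
With w = 2: 2^(-1) = 0.5, so 4z^(-1) = 1 − 0.5 = 0.5, i.e. z^(-1) = 0.125.
Hence z = 1/0.125 = 8.
Check: U(2, 8) = 1.

z = 8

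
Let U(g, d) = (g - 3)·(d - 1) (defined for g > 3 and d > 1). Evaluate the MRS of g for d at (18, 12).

MRS = 11/15

MU_g = (d−1), MU_d = (g−3).
MRS = (d−1)/(g−3).
At (18, 12): MRS = 11/15.
That is, one extra unit of g is worth 11/15 units of d at the margin.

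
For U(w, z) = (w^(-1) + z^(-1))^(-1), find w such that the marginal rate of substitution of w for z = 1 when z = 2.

For CES with ρ = -1, MRS = (z/w)^2.
Setting (2/w)^2 = 1 gives 2/w = 1 and w = 2.

w = 2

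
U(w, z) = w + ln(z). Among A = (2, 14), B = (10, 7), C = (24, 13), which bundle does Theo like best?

Bundle C

Evaluate utility at each bundle:
U(A) = 4.639.
U(B) = 11.946.
U(C) = 26.565.
Highest utility is C, so C ≻ B ≻ A.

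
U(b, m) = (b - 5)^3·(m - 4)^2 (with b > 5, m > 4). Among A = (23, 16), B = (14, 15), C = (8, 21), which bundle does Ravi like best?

Evaluate utility at each bundle:
U(A) = 839808.
U(B) = 88209.
U(C) = 7803.
Highest utility is A, so A ≻ B ≻ C.

Bundle A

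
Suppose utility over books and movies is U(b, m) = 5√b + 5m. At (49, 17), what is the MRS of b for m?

MU_b = 5/(2√b), MU_m = 5.
MRS = 5/(2√b) ÷ 5.
At (49, 17): MRS = 1/14.
The indifference curve has slope −1/14 at this bundle.

MRS = 1/14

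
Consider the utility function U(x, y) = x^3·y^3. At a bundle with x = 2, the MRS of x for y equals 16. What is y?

y = 32

MU_x = 3·x^2·y^3 and MU_y = 3·x^3·y^2.
MRS = MU_x/MU_y = y/x.
Substitute x = 2: MRS = y/2. Setting y/2 = 16 gives y = 16·2 = 32.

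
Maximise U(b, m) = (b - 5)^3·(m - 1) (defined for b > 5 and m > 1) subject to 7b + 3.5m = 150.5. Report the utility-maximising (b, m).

b* = 17, m* = 9

MU_b = 3·(b−5)^2·(m−1), MU_m = (b−5)^3.
MRS = (3/1)·(m−1)/(b−5).
Tangency: set MRS = p_b/p_m = 7/3.5 = 2.
So (3/1)·(m − 1)/(b − 5) = 2, i.e. (m − 1) = (2/3)·(b − 5).
Rewrite the budget in excess-of-subsistence terms: 7·(b − 5) + 3.5·(m − 1) = 150.5 − 7·5 − 3.5·1 = 112.
Substituting, (28/3)·(b − 5) = 112, so b − 5 = 12 and b* = 17.
Then m − 1 = (2/3)·12 = 8, so m* = 9.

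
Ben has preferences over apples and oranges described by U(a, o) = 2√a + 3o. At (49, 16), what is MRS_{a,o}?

MRS = 1/21

MU_a = 2/(2√a), MU_o = 3.
MRS = 2/(2√a) ÷ 3.
At (49, 16): MRS = 1/21.
The indifference curve has slope −1/21 at this bundle.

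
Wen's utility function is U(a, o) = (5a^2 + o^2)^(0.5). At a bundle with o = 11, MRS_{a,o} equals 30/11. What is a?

a = 6

For CES with ρ = 2, MRS = (5/1)·(o/a)^(-1).
Setting (5/1)·(11/a)^(-1) = 30/11 gives (11/a)^(-1) = 6/11, so 11/a = 11/6 and a = 6.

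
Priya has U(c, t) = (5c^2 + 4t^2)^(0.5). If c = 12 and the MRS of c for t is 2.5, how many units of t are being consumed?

t = 6

For CES with ρ = 2, MRS = (5/4)·(t/c)^(-1).
Setting (5/4)·(t/12)^(-1) = 2.5 gives (t/12)^(-1) = 2, so t/12 = 0.5 and t = 6.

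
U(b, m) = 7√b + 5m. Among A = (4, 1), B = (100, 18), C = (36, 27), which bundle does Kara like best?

Bundle C

Evaluate utility at each bundle:
U(A) = 19.000.
U(B) = 160.000.
U(C) = 177.000.
Highest utility is C, so C ≻ B ≻ A.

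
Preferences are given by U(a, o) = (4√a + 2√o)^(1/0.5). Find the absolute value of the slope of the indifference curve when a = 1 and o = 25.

For CES with ρ = 0.5, MRS = (4/2)·√(o/a).
At (1, 25): MRS = 10.
So at (1, 25) the consumer would give up 10 units of o for one more unit of a.

MRS = 10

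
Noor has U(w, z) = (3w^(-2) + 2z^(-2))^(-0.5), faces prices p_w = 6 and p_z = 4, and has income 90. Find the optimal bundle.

For CES with ρ = -2, MRS = (3/2)·(z/w)^3.
Tangency: set MRS = p_w/p_z = 6/4 = 1.5.
So (z/w)^3 = 1; taking the cube root, z/w = 1, i.e. z = w.
Substitute into the budget 6·w + 4·z = 90: 10·w = 90, so w* = 9 and z* = 9.

w* = 9, z* = 9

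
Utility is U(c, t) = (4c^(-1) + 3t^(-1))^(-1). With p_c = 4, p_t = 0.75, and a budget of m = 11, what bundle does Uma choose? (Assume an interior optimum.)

c* = 2, t* = 4

For CES with ρ = -1, MRS = (4/3)·(t/c)^2.
Tangency: set MRS = p_c/p_t = 4/0.75 = 16/3.
So (t/c)^2 = 4; taking the square root, t/c = 2, i.e. t = 2·c.
Substitute into the budget 4·c + 0.75·t = 11: 5.5·c = 11, so c* = 2 and t* = 2·2 = 4.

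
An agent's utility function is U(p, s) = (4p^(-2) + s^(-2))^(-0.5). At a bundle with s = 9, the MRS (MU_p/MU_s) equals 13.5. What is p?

For CES with ρ = -2, MRS = (4/1)·(s/p)^3.
Setting (4/1)·(9/p)^3 = 13.5 gives (9/p)^3 = 3.375, so 9/p = 1.5 and p = 6.

p = 6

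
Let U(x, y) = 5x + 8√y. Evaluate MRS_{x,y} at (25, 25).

MRS = 6.25

MU_x = 5, MU_y = 8/(2√y).
MRS = 5 ÷ (8/(2√y)).
At (25, 25): MRS = 6.25.
So at (25, 25) the consumer would give up 6.25 units of y for one more unit of x.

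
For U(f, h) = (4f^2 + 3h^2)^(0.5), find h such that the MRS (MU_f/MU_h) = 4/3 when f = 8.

h = 8

For CES with ρ = 2, MRS = (4/3)·(h/f)^(-1).
Setting (4/3)·(h/8)^(-1) = 4/3 gives (h/8)^(-1) = 1, so h/8 = 1 and h = 8.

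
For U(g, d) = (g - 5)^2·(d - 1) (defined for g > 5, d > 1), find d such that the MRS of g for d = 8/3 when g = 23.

MU_g = 2·(g−5)·(d−1), MU_d = (g−5)^2.
MRS = (2/1)·(d−1)/(g−5).
Substitute g = 23: MRS = (d − 1)/9. Setting this equal to 8/3 gives d − 1 = (8/3)·9 = 24, so d = 25.

d = 25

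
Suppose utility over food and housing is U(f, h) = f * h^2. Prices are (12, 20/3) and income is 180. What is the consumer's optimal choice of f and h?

MU_f = h^2 and MU_h = 2·f·h.
MRS = MU_f/MU_h = (1/2)·h/f.
Tangency: set MRS = p_f/p_h = 12/(20/3) = 1.8.
So (1/2)·h/f = 1.8, i.e. h = 3.6·f.
Substitute into the budget 12·f + (20/3)·h = 180: 36·f = 180, so f* = 5.
Then h* = 3.6·5 = 18.

f* = 5, h* = 18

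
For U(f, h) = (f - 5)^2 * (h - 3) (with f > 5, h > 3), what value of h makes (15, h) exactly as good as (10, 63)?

U(10, 63) = 1500.
Set U(15, h) = 1500 and solve.
With f = 15: (15 − 5)^2 = 100, so (h − 3) = 1500/100 = 15.
So h = 3 + 15 = 18.
Check: U(15, 18) = 1500.

h = 18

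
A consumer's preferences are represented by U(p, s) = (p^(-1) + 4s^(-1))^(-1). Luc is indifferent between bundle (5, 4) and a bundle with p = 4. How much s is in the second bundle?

U depends on (p, s) only through S = p^(-1) + 4s^(-1), so equal utility means equal S. At (5, 4): S = 1.2.
With p = 4: 4^(-1) = 0.25, so 4s^(-1) = 1.2 − 0.25 = 0.95, i.e. s^(-1) = 19/80.
Hence s = 1/(19/80) = 80/19.
Check: U(4, 80/19) = 0.8333.

s = 80/19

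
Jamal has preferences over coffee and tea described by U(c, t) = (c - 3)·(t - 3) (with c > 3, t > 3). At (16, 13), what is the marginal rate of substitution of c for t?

MU_c = (t−3), MU_t = (c−3).
MRS = (t−3)/(c−3).
At (16, 13): MRS = 10/13.
That is, one extra unit of c is worth 10/13 units of t at the margin.

MRS = 10/13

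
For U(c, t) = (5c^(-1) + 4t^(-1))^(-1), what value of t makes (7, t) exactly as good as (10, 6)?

U depends on (c, t) only through S = 5c^(-1) + 4t^(-1), so equal utility means equal S. At (10, 6): S = 7/6.
With c = 7: 5·7^(-1) = 5/7, so 4t^(-1) = 7/6 − 5/7 = 19/42, i.e. t^(-1) = 19/168.
Hence t = 1/(19/168) = 168/19.
Check: U(7, 168/19) = 0.8571.

t = 168/19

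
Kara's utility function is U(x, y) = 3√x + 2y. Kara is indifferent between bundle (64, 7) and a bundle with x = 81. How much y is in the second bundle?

U(64, 7) = 38.
Set U(81, y) = 38 and solve.
With x = 81: √81 = 9, so 2y = 38 − 3·9 = 11 and y = 5.5.
Check: U(81, 5.5) = 38.

y = 5.5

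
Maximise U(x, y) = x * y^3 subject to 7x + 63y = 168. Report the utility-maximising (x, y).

x* = 6, y* = 2

MU_x = y^3 and MU_y = 3·x·y^2.
MRS = MU_x/MU_y = (1/3)·y/x.
Tangency: set MRS = p_x/p_y = 7/63 = 1/9.
So (1/3)·y/x = 1/9, i.e. y = (1/3)·x.
Substitute into the budget 7·x + 63·y = 168: 28·x = 168, so x* = 6.
Then y* = (1/3)·6 = 2.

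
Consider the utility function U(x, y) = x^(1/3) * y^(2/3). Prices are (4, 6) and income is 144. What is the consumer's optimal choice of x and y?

MU_x = 1/3·x^(-2/3)·y^(2/3) and MU_y = 2/3·x^(1/3)·y^(-1/3).
MRS = MU_x/MU_y = (0.5)·y/x.
Tangency: set MRS = p_x/p_y = 4/6 = 2/3.
So (0.5)·y/x = 2/3, i.e. y = (4/3)·x.
Substitute into the budget 4·x + 6·y = 144: 12·x = 144, so x* = 12.
Then y* = (4/3)·12 = 16.

x* = 12, y* = 16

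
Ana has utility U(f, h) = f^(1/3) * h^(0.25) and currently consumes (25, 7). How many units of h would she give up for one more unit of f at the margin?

MU_f = 1/3·f^(-2/3)·h^(0.25) and MU_h = 0.25·f^(1/3)·h^(-0.75).
MRS = MU_f/MU_h = (4/3)·h/f.
At (25, 7): MRS = 28/75.
The indifference curve has slope −28/75 at this bundle.

MRS = 28/75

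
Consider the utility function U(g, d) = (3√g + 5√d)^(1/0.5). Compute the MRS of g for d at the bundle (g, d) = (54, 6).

For CES with ρ = 0.5, MRS = (3/5)·√(d/g).
At (54, 6): MRS = 0.2.
The indifference curve has slope −0.2 at this bundle.

MRS = 0.2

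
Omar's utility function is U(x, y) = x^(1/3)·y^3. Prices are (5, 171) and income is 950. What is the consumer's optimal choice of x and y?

x* = 19, y* = 5

MU_x = 1/3·x^(-2/3)·y^3 and MU_y = 3·x^(1/3)·y^2.
MRS = MU_x/MU_y = (1/9)·y/x.
Tangency: set MRS = p_x/p_y = 5/171.
So (1/9)·y/x = 5/171, i.e. y = (5/19)·x.
Substitute into the budget 5·x + 171·y = 950: 50·x = 950, so x* = 19.
Then y* = (5/19)·19 = 5.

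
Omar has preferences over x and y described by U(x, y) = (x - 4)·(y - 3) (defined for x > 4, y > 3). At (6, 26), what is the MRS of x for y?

MU_x = (y−3), MU_y = (x−4).
MRS = (y−3)/(x−4).
At (6, 26): MRS = 11.5.
So at (6, 26) the consumer would give up 11.5 units of y for one more unit of x.

MRS = 11.5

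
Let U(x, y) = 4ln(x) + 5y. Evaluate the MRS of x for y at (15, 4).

MRS = 4/75

MU_x = 4/x, MU_y = 5.
MRS = 4/x ÷ 5.
At (15, 4): MRS = 4/75.
That is, one extra unit of x is worth 4/75 units of y at the margin.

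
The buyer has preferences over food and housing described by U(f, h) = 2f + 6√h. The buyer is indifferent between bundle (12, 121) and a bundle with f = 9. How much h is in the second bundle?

h = 144

U(12, 121) = 90.
Set U(9, h) = 90 and solve.
With f = 9: 6√h = 90 − 2·9 = 72, so √h = 12 and h = 144.
Check: U(9, 144) = 90.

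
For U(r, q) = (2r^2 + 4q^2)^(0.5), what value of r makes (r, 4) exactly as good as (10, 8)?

r = 14

U depends on (r, q) only through S = 2r^2 + 4q^2, so equal utility means equal S. At (10, 8): S = 456.
With q = 4: 4·4^2 = 64, so 2r^2 = 456 − 64 = 392, i.e. r^2 = 196.
Hence r = √196 = 14.
Check: U(14, 4) = 21.3542.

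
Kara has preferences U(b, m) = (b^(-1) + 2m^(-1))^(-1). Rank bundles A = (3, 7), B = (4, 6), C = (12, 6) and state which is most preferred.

Evaluate utility at each bundle:
U(A) = 1.615.
U(B) = 1.714.
U(C) = 2.400.
Highest utility is C, so C ≻ B ≻ A.

Bundle C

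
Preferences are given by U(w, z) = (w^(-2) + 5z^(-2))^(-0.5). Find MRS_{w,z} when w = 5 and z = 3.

For CES with ρ = -2, MRS = (1/5)·(z/w)^3.
At (5, 3): MRS = 27/625.
So at (5, 3) the consumer would give up 27/625 units of z for one more unit of w.

MRS = 27/625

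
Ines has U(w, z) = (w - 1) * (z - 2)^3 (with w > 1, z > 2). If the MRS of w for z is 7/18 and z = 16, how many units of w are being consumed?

MU_w = (z−2)^3, MU_z = 3·(w−1)·(z−2)^2.
MRS = (1/3)·(z−2)/(w−1).
Substitute z = 16: MRS = (14/3)/(w − 1). Setting this equal to 7/18 gives w − 1 = (14/3)/(7/18) = 12, so w = 13.

w = 13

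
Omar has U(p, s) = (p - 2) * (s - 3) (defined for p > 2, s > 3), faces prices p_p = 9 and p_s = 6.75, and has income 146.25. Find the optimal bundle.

MU_p = (s−3), MU_s = (p−2).
MRS = (s−3)/(p−2).
Tangency: set MRS = p_p/p_s = 9/6.75 = 4/3.
So (s − 3)/(p − 2) = 4/3, i.e. (s − 3) = (4/3)·(p − 2).
Rewrite the budget in excess-of-subsistence terms: 9·(p − 2) + 6.75·(s − 3) = 146.25 − 9·2 − 6.75·3 = 108.
Substituting, 18·(p − 2) = 108, so p − 2 = 6 and p* = 8.
Then s − 3 = (4/3)·6 = 8, so s* = 11.

p* = 8, s* = 11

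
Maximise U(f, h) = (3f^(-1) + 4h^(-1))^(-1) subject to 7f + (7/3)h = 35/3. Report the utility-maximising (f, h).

For CES with ρ = -1, MRS = (3/4)·(h/f)^2.
Tangency: set MRS = p_f/p_h = 7/(7/3) = 3.
So (h/f)^2 = 4; taking the square root, h/f = 2, i.e. h = 2·f.
Substitute into the budget 7·f + (7/3)·h = 35/3: (35/3)·f = 35/3, so f* = 1 and h* = 2·1 = 2.

f* = 1, h* = 2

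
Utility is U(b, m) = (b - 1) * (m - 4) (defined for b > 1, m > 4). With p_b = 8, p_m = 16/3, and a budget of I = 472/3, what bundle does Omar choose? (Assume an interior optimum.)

MU_b = (m−4), MU_m = (b−1).
MRS = (m−4)/(b−1).
Tangency: set MRS = p_b/p_m = 8/(16/3) = 1.5.
So (m − 4)/(b − 1) = 1.5, i.e. (m − 4) = 1.5·(b − 1).
Rewrite the budget in excess-of-subsistence terms: 8·(b − 1) + (16/3)·(m − 4) = 472/3 − 8·1 − (16/3)·4 = 128.
Substituting, 16·(b − 1) = 128, so b − 1 = 8 and b* = 9.
Then m − 4 = 1.5·8 = 12, so m* = 16.

b* = 9, m* = 16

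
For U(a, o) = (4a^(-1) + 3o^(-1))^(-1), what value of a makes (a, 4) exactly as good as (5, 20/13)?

U depends on (a, o) only through S = 4a^(-1) + 3o^(-1), so equal utility means equal S. At (5, 20/13): S = 2.75.
With o = 4: 3·4^(-1) = 0.75, so 4a^(-1) = 2.75 − 0.75 = 2, i.e. a^(-1) = 0.5.
Hence a = 1/0.5 = 2.
Check: U(2, 4) = 0.3636.

a = 2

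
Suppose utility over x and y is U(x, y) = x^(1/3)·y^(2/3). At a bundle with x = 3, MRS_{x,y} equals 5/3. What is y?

MU_x = 1/3·x^(-2/3)·y^(2/3) and MU_y = 2/3·x^(1/3)·y^(-1/3).
MRS = MU_x/MU_y = (0.5)·y/x.
Substitute x = 3: MRS = y/6. Setting y/6 = 5/3 gives y = (5/3)·6 = 10.

y = 10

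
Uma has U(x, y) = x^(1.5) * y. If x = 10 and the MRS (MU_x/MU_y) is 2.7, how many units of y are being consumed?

y = 18

MU_x = 1.5·√x·y and MU_y = x^(1.5).
MRS = MU_x/MU_y = (1.5)·y/x.
Substitute x = 10: MRS = y/(20/3). Setting y/(20/3) = 2.7 gives y = 2.7·(20/3) = 18.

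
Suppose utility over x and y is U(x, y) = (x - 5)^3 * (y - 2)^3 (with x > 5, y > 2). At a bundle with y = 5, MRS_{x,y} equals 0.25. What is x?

x = 17

MU_x = 3·(x−5)^2·(y−2)^3, MU_y = 3·(x−5)^3·(y−2)^2.
MRS = (y−2)/(x−5).
Substitute y = 5: MRS = 3/(x − 5). Setting this equal to 0.25 gives x − 5 = 3/0.25 = 12, so x = 17.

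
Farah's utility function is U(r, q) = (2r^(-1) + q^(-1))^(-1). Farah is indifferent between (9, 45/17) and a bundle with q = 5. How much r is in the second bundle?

U depends on (r, q) only through S = 2r^(-1) + q^(-1), so equal utility means equal S. At (9, 45/17): S = 0.6.
With q = 5: 5^(-1) = 0.2, so 2r^(-1) = 0.6 − 0.2 = 0.4, i.e. r^(-1) = 0.2.
Hence r = 1/0.2 = 5.
Check: U(5, 5) = 1.6667.

r = 5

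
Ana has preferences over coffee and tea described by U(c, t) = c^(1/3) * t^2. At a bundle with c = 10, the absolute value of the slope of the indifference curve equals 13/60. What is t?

MU_c = 1/3·c^(-2/3)·t^2 and MU_t = 2·c^(1/3)·t.
MRS = MU_c/MU_t = (1/6)·t/c.
Substitute c = 10: MRS = t/60. Setting t/60 = 13/60 gives t = (13/60)·60 = 13.

t = 13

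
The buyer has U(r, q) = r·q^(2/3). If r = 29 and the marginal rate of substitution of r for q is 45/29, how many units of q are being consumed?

MU_r = q^(2/3) and MU_q = 2/3·r·q^(-1/3).
MRS = MU_r/MU_q = (1.5)·q/r.
Substitute r = 29: MRS = q/(58/3). Setting q/(58/3) = 45/29 gives q = (45/29)·(58/3) = 30.

q = 30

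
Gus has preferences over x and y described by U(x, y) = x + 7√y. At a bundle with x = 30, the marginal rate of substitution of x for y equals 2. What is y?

MU_x = 1, MU_y = 7/(2√y).
MRS = 1 ÷ (7/(2√y)).
MRS depends only on y: (2/7)·√y = 2 ⇒ √y = 2/(2/7) = 7 ⇒ y = 49.

y = 49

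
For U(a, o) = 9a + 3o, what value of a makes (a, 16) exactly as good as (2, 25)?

U(2, 25) = 93.
Set U(a, 16) = 93 and solve.
9a + 3·16 = 93 ⇒ 9a = 45 ⇒ a = 5.
Check: U(5, 16) = 93.

a = 5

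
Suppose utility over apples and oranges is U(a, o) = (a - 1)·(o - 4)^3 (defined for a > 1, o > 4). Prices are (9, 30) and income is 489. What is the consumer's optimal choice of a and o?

a* = 11, o* = 13

MU_a = (o−4)^3, MU_o = 3·(a−1)·(o−4)^2.
MRS = (1/3)·(o−4)/(a−1).
Tangency: set MRS = p_a/p_o = 9/30 = 0.3.
So (1/3)·(o − 4)/(a − 1) = 0.3, i.e. (o − 4) = 0.9·(a − 1).
Rewrite the budget in excess-of-subsistence terms: 9·(a − 1) + 30·(o − 4) = 489 − 9·1 − 30·4 = 360.
Substituting, 36·(a − 1) = 360, so a − 1 = 10 and a* = 11.
Then o − 4 = 0.9·10 = 9, so o* = 13.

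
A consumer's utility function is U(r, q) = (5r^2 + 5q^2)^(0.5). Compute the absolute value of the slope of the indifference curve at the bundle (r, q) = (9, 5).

For CES with ρ = 2, MRS = (q/r)^(-1).
At (9, 5): MRS = 1.8.
The indifference curve has slope −1.8 at this bundle.

MRS = 1.8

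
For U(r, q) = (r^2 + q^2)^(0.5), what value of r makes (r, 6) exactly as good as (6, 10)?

r = 10

U depends on (r, q) only through S = r^2 + q^2, so equal utility means equal S. At (6, 10): S = 136.
With q = 6: 6^2 = 36, so r^2 = 136 − 36 = 100.
Hence r = √100 = 10.
Check: U(10, 6) = 11.6619.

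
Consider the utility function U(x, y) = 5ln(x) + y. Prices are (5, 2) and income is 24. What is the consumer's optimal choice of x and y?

x* = 2, y* = 7

MU_x = 5/x, MU_y = 1.
MRS = 5/x ÷ 1.
Tangency: set MRS = p_x/p_y = 5/2 = 2.5.
MRS depends only on x: 5/x = 2.5 ⇒ x* = 5/2.5 = 2.
From the budget, 2·y = 24 − 5·2 = 14, so y* = 7.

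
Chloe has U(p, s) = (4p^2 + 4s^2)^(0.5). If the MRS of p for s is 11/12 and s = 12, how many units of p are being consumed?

For CES with ρ = 2, MRS = (s/p)^(-1).
Setting (12/p)^(-1) = 11/12 gives 12/p = 12/11 and p = 11.

p = 11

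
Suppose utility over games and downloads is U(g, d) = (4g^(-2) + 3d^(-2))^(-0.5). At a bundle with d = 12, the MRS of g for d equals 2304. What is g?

g = 1

For CES with ρ = -2, MRS = (4/3)·(d/g)^3.
Setting (4/3)·(12/g)^3 = 2304 gives (12/g)^3 = 1728, so 12/g = 12 and g = 1.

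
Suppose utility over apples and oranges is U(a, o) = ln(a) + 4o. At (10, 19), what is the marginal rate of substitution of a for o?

MU_a = 1/a, MU_o = 4.
MRS = 1/a ÷ 4.
At (10, 19): MRS = 1/40.
So at (10, 19) the consumer would give up 1/40 units of o for one more unit of a.

MRS = 1/40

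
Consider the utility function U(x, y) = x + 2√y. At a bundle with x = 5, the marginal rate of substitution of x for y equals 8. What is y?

MU_x = 1, MU_y = 2/(2√y).
MRS = 1 ÷ (2/(2√y)).
MRS depends only on y: √y = 8 ⇒ √y = 8 ⇒ y = 64.

y = 64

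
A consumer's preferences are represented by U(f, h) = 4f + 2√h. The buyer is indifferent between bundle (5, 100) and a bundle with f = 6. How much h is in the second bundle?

U(5, 100) = 40.
Set U(6, h) = 40 and solve.
With f = 6: 2√h = 40 − 4·6 = 16, so √h = 8 and h = 64.
Check: U(6, 64) = 40.

h = 64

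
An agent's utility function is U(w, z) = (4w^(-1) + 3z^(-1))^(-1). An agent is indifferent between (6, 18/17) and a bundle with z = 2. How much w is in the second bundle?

w = 2

U depends on (w, z) only through S = 4w^(-1) + 3z^(-1), so equal utility means equal S. At (6, 18/17): S = 3.5.
With z = 2: 3·2^(-1) = 1.5, so 4w^(-1) = 3.5 − 1.5 = 2, i.e. w^(-1) = 0.5.
Hence w = 1/0.5 = 2.
Check: U(2, 2) = 0.2857.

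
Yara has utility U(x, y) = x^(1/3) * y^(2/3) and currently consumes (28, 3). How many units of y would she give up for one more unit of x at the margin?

MU_x = 1/3·x^(-2/3)·y^(2/3) and MU_y = 2/3·x^(1/3)·y^(-1/3).
MRS = MU_x/MU_y = (0.5)·y/x.
At (28, 3): MRS = 3/56.
So at (28, 3) the consumer would give up 3/56 units of y for one more unit of x.

MRS = 3/56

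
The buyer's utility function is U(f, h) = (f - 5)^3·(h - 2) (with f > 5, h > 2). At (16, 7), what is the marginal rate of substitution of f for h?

MU_f = 3·(f−5)^2·(h−2), MU_h = (f−5)^3.
MRS = (3/1)·(h−2)/(f−5).
At (16, 7): MRS = 15/11.
The indifference curve has slope −15/11 at this bundle.

MRS = 15/11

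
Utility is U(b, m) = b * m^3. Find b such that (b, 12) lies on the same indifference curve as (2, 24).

b = 16

U(2, 24) = 27648.
Set U(b, 12) = 27648 and solve.
With m = 12: 12^3 = 1728, so b = 27648/1728 = 16.
Check: U(16, 12) = 27648.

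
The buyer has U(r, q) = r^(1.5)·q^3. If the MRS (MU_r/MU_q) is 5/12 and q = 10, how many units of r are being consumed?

MU_r = 1.5·√r·q^3 and MU_q = 3·r^(1.5)·q^2.
MRS = MU_r/MU_q = (0.5)·q/r.
Substitute q = 10: MRS = 5/r. Setting 5/r = 5/12 gives r = 5/(5/12) = 12.

r = 12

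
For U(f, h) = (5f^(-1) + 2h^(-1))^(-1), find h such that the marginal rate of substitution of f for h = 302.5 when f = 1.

h = 11

For CES with ρ = -1, MRS = (5/2)·(h/f)^2.
Setting (5/2)·(h/1)^2 = 302.5 gives (h/1)^2 = 121, so h/1 = 11 and h = 11.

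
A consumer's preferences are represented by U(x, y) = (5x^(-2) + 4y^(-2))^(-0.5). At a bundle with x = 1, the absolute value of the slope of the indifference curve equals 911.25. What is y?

y = 9

For CES with ρ = -2, MRS = (5/4)·(y/x)^3.
Setting (5/4)·(y/1)^3 = 911.25 gives (y/1)^3 = 729, so y/1 = 9 and y = 9.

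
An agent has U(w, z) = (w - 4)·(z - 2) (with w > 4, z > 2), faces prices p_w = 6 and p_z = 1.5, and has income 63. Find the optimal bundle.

MU_w = (z−2), MU_z = (w−4).
MRS = (z−2)/(w−4).
Tangency: set MRS = p_w/p_z = 6/1.5 = 4.
So (z − 2)/(w − 4) = 4, i.e. (z − 2) = 4·(w − 4).
Rewrite the budget in excess-of-subsistence terms: 6·(w − 4) + 1.5·(z − 2) = 63 − 6·4 − 1.5·2 = 36.
Substituting, 12·(w − 4) = 36, so w − 4 = 3 and w* = 7.
Then z − 2 = 4·3 = 12, so z* = 14.

w* = 7, z* = 14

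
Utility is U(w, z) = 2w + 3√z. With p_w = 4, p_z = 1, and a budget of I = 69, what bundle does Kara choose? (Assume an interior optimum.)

w* = 15, z* = 9

MU_w = 2, MU_z = 3/(2√z).
MRS = 2 ÷ (3/(2√z)).
Tangency: set MRS = p_w/p_z = 4/1 = 4.
MRS depends only on z: (4/3)·√z = 4 ⇒ √z = 4/(4/3) = 3 ⇒ z* = 9.
From the budget, 4·w = 69 − 1·9 = 60, so w* = 15.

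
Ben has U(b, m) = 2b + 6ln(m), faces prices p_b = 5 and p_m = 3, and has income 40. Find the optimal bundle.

MU_b = 2, MU_m = 6/m.
MRS = 2 ÷ (6/m).
Tangency: set MRS = p_b/p_m = 5/3.
MRS depends only on m: (1/3)·m = 5/3 ⇒ m* = (5/3)/(1/3) = 5.
From the budget, 5·b = 40 − 3·5 = 25, so b* = 5.

b* = 5, m* = 5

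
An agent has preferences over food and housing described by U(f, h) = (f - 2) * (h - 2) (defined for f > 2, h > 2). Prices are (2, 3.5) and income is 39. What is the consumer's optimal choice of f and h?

f* = 9, h* = 6

MU_f = (h−2), MU_h = (f−2).
MRS = (h−2)/(f−2).
Tangency: set MRS = p_f/p_h = 2/3.5 = 4/7.
So (h − 2)/(f − 2) = 4/7, i.e. (h − 2) = (4/7)·(f − 2).
Rewrite the budget in excess-of-subsistence terms: 2·(f − 2) + 3.5·(h − 2) = 39 − 2·2 − 3.5·2 = 28.
Substituting, 4·(f − 2) = 28, so f − 2 = 7 and f* = 9.
Then h − 2 = (4/7)·7 = 4, so h* = 6.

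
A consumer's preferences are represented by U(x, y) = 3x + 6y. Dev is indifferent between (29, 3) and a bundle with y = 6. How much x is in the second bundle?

x = 23

U(29, 3) = 105.
Set U(x, 6) = 105 and solve.
3x + 6·6 = 105 ⇒ 3x = 69 ⇒ x = 23.
Check: U(23, 6) = 105.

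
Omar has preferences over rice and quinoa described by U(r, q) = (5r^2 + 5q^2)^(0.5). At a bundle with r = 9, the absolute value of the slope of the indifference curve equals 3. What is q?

q = 3

For CES with ρ = 2, MRS = (q/r)^(-1).
Setting (q/9)^(-1) = 3 gives q/9 = 1/3 and q = 3.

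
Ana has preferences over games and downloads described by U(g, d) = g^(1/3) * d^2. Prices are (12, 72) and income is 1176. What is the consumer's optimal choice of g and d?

g* = 14, d* = 14

MU_g = 1/3·g^(-2/3)·d^2 and MU_d = 2·g^(1/3)·d.
MRS = MU_g/MU_d = (1/6)·d/g.
Tangency: set MRS = p_g/p_d = 12/72 = 1/6.
So (1/6)·d/g = 1/6, i.e. d = g.
Substitute into the budget 12·g + 72·d = 1176: 84·g = 1176, so g* = 14.
Then d* = 14.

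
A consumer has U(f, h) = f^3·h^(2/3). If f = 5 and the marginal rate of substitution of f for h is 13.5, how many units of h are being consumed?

h = 15

MU_f = 3·f^2·h^(2/3) and MU_h = 2/3·f^3·h^(-1/3).
MRS = MU_f/MU_h = (4.5)·h/f.
Substitute f = 5: MRS = h/(10/9). Setting h/(10/9) = 13.5 gives h = 13.5·(10/9) = 15.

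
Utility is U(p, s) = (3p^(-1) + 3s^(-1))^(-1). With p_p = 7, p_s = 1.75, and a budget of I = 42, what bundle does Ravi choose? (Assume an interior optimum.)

p* = 4, s* = 8

For CES with ρ = -1, MRS = (s/p)^2.
Tangency: set MRS = p_p/p_s = 7/1.75 = 4.
So (s/p)^2 = 4; taking the square root, s/p = 2, i.e. s = 2·p.
Substitute into the budget 7·p + 1.75·s = 42: 10.5·p = 42, so p* = 4 and s* = 2·4 = 8.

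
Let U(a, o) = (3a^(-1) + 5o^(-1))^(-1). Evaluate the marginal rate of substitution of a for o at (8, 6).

For CES with ρ = -1, MRS = (3/5)·(o/a)^2.
At (8, 6): MRS = 27/80.
That is, one extra unit of a is worth 27/80 units of o at the margin.

MRS = 27/80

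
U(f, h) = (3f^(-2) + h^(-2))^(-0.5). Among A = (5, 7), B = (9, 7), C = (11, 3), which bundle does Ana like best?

Evaluate utility at each bundle:
U(A) = 2.669.
U(B) = 4.172.
U(C) = 2.713.
Highest utility is B, so B ≻ C ≻ A.

Bundle B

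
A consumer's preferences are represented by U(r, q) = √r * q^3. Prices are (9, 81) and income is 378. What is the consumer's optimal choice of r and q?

MU_r = 0.5·r^(-0.5)·q^3 and MU_q = 3·√r·q^2.
MRS = MU_r/MU_q = (1/6)·q/r.
Tangency: set MRS = p_r/p_q = 9/81 = 1/9.
So (1/6)·q/r = 1/9, i.e. q = (2/3)·r.
Substitute into the budget 9·r + 81·q = 378: 63·r = 378, so r* = 6.
Then q* = (2/3)·6 = 4.

r* = 6, q* = 4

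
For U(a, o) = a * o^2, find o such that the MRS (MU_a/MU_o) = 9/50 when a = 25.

MU_a = o^2 and MU_o = 2·a·o.
MRS = MU_a/MU_o = (1/2)·o/a.
Substitute a = 25: MRS = o/50. Setting o/50 = 9/50 gives o = (9/50)·50 = 9.

o = 9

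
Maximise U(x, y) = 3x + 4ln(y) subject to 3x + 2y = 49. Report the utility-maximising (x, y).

x* = 15, y* = 2

MU_x = 3, MU_y = 4/y.
MRS = 3 ÷ (4/y).
Tangency: set MRS = p_x/p_y = 3/2 = 1.5.
MRS depends only on y: 0.75·y = 1.5 ⇒ y* = 1.5/0.75 = 2.
From the budget, 3·x = 49 − 2·2 = 45, so x* = 15.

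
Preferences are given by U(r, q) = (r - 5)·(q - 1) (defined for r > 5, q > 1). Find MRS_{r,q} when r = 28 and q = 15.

MRS = 14/23

MU_r = (q−1), MU_q = (r−5).
MRS = (q−1)/(r−5).
At (28, 15): MRS = 14/23.
That is, one extra unit of r is worth 14/23 units of q at the margin.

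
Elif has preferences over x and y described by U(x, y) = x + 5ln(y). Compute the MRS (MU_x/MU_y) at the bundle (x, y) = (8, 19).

MU_x = 1, MU_y = 5/y.
MRS = 1 ÷ (5/y).
At (8, 19): MRS = 3.8.
The indifference curve has slope −3.8 at this bundle.

MRS = 3.8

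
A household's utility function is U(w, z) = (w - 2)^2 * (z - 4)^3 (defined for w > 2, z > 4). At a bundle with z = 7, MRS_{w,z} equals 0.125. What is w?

MU_w = 2·(w−2)·(z−4)^3, MU_z = 3·(w−2)^2·(z−4)^2.
MRS = (2/3)·(z−4)/(w−2).
Substitute z = 7: MRS = 2/(w − 2). Setting this equal to 0.125 gives w − 2 = 2/0.125 = 16, so w = 18.

w = 18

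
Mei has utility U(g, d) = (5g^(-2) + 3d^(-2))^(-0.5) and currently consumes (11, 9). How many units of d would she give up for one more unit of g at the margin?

MRS = 1215/1331

For CES with ρ = -2, MRS = (5/3)·(d/g)^3.
At (11, 9): MRS = 1215/1331.
That is, one extra unit of g is worth 1215/1331 units of d at the margin.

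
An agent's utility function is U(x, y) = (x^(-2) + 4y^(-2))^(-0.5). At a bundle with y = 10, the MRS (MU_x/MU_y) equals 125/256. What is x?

x = 8

For CES with ρ = -2, MRS = (1/4)·(y/x)^3.
Setting (1/4)·(10/x)^3 = 125/256 gives (10/x)^3 = 125/64, so 10/x = 1.25 and x = 8.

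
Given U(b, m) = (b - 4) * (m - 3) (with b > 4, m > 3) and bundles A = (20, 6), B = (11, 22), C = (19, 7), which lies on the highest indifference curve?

Evaluate utility at each bundle:
U(A) = 48.
U(B) = 133.
U(C) = 60.
Highest utility is B, so B ≻ C ≻ A.

Bundle B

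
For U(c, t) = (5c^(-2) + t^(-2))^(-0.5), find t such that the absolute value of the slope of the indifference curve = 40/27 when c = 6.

For CES with ρ = -2, MRS = (5/1)·(t/c)^3.
Setting (5/1)·(t/6)^3 = 40/27 gives (t/6)^3 = 8/27, so t/6 = 2/3 and t = 4.

t = 4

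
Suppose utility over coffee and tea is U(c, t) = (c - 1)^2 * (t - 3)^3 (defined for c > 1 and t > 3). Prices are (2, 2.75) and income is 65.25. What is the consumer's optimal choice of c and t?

c* = 12, t* = 15

MU_c = 2·(c−1)·(t−3)^3, MU_t = 3·(c−1)^2·(t−3)^2.
MRS = (2/3)·(t−3)/(c−1).
Tangency: set MRS = p_c/p_t = 2/2.75 = 8/11.
So (2/3)·(t − 3)/(c − 1) = 8/11, i.e. (t − 3) = (12/11)·(c − 1).
Rewrite the budget in excess-of-subsistence terms: 2·(c − 1) + 2.75·(t − 3) = 65.25 − 2·1 − 2.75·3 = 55.
Substituting, 5·(c − 1) = 55, so c − 1 = 11 and c* = 12.
Then t − 3 = (12/11)·11 = 12, so t* = 15.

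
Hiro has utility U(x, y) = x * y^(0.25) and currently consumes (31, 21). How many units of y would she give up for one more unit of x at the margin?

MU_x = y^(0.25) and MU_y = 0.25·x·y^(-0.75).
MRS = MU_x/MU_y = (4)·y/x.
At (31, 21): MRS = 84/31.
So at (31, 21) the consumer would give up 84/31 units of y for one more unit of x.

MRS = 84/31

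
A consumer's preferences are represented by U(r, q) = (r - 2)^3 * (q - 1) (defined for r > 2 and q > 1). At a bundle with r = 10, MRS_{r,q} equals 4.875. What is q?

q = 14

MU_r = 3·(r−2)^2·(q−1), MU_q = (r−2)^3.
MRS = (3/1)·(q−1)/(r−2).
Substitute r = 10: MRS = (q − 1)/(8/3). Setting this equal to 4.875 gives q − 1 = 4.875·(8/3) = 13, so q = 14.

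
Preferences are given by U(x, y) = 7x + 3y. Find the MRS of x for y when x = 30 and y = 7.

MRS = 7/3

MU_x = 7, MU_y = 3, so MRS = 7/3 at every bundle.
At (30, 7): MRS = 7/3.
The indifference curve has slope −7/3 at this bundle.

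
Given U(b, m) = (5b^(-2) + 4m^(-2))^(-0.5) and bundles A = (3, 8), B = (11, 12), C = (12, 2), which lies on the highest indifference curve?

Evaluate utility at each bundle:
U(A) = 1.272.
U(B) = 3.804.
U(C) = 0.983.
Highest utility is B, so B ≻ A ≻ C.

Bundle B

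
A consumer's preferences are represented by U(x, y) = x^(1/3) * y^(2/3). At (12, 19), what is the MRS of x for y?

MU_x = 1/3·x^(-2/3)·y^(2/3) and MU_y = 2/3·x^(1/3)·y^(-1/3).
MRS = MU_x/MU_y = (0.5)·y/x.
At (12, 19): MRS = 19/24.
That is, one extra unit of x is worth 19/24 units of y at the margin.

MRS = 19/24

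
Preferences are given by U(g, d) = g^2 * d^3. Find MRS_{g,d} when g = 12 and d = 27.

MRS = 1.5

MU_g = 2·g·d^3 and MU_d = 3·g^2·d^2.
MRS = MU_g/MU_d = (2/3)·d/g.
At (12, 27): MRS = 1.5.
The indifference curve has slope −1.5 at this bundle.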